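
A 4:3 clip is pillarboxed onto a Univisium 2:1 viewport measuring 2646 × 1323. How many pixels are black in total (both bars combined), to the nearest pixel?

Since 1.333 < 2.000, the clip is height-limited.
That makes the image 1764.0000 px wide (1323 × 4/3).
2646 − 1764.0000 = 882.0000 px of bars.
Bar area = 882.0000 × 1323 ≈ 1166886 px.

1166886 pixels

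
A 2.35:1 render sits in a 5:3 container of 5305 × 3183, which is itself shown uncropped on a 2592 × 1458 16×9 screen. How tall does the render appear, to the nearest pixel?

1034 px

Inside the 5305×3183 canvas the render is width-limited at 5305.00 × 2257.45.
The 5:3 canvas is height-limited in 2592×1458, giving 2430.00 × 1458.00; scale factor 0.4581.
So the render's height is 2257.45 × 0.4581 ≈ 1034.04.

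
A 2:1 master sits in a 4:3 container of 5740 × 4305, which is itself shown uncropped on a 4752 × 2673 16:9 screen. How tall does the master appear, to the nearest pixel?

1782 px

2:1 in 5740×4305: fills the width, so the master is 5740.00 × 2870.00.
Second fit — the 4:3 canvas into 4752×2673 spans the height: 3564.00 × 2673.00 (×0.6209 from 5740×4305).
The master scales with it: height 2870.00 × 0.6209 ≈ 1782.00.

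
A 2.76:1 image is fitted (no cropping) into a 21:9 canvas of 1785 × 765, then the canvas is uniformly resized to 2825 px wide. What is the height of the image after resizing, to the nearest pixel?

Fitted into 1785×765, the image spans the width; its height is 1785 / 2.760 ≈ 646.74 px.
Scaling 1785 → 2825 is ×1.5826, so the height becomes 646.74 × 1.5826 ≈ 1023.55 px.

1024 px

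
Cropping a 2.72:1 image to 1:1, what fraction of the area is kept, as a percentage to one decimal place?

The height stays; only width is cut (since 1:1 is narrower than 2.72:1).
Fraction kept = (1.000)/(2.720) ≈ 36.76%.

36.8%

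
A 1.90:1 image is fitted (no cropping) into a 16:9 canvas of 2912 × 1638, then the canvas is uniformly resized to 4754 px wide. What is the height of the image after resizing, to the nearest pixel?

At 2912×1638 the image is width-limited, so height = 2912 / 1.900 ≈ 1532.63 px.
The frame scales by 4754/2912 = 1.6326; 1532.63 × 1.6326 ≈ 2502.11 px.

2502 px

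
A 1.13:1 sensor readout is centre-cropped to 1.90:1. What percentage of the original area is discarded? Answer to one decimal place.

The width stays; only height is cut (since 1.90:1 is wider than 1.13:1).
Fraction kept = (1.130)/(1.900) ≈ 59.47%, so 40.53% is lost.

40.5%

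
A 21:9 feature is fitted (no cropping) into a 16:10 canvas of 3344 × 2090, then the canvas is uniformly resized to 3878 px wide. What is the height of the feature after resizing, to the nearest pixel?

At 3344×2090 the feature is width-limited, so height = 3344 × 9/21 ≈ 1433.14 px.
Resizing to 3878 px wide multiplies everything by 1.1597: 1433.14 → 1662.00 px.

1662 px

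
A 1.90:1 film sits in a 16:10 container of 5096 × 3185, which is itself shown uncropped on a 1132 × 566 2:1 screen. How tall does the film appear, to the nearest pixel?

First fit — 1.90:1 into 5096×3185 spans the width: 5096.00 × 2682.11.
Second fit — the 16:10 canvas into 1132×566 spans the height: 905.60 × 566.00 (×0.1777 from 5096×3185).
The film scales with it: height 2682.11 × 0.1777 ≈ 476.63.

477 px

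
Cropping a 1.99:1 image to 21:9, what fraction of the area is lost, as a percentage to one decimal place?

14.7%

The width stays; only height is cut (since 21:9 is wider than 1.99:1).
(1.990)/(2.333) ≈ 0.853 of the area survives, leaving 14.71% discarded.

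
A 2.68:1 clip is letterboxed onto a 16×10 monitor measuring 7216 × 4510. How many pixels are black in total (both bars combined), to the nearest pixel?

2.68:1 is wider than 16×10, so it spans the full width.
Content height = 7216 / 2.680 ≈ 2692.5373 px.
Leftover height: 4510 − 2692.5373 = 1817.4627 px.
Bar area = 1817.4627 × 7216 ≈ 13114811 px.

13114811 pixels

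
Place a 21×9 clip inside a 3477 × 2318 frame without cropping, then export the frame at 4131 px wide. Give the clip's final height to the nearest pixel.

Fitted into 3477×2318, the clip spans the width; its height is 3477 × 9/21 ≈ 1490.14 px.
Scaling 3477 → 4131 is ×1.1881, so the height becomes 1490.14 × 1.1881 ≈ 1770.43 px.

1770 px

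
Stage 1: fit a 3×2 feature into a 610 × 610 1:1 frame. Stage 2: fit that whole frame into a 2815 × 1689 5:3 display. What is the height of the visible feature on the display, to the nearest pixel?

1126 px

3×2 in 610×610: fills the width, so the feature is 610.00 × 406.67.
Second fit — the 1:1 canvas into 2815×1689 spans the height: 1689.00 × 1689.00 (×2.7689 from 610×610).
The feature scales with it: height 406.67 × 2.7689 ≈ 1126.00.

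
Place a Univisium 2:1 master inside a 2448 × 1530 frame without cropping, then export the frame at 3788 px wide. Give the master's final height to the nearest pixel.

1894 px

At 2448×1530 the master is width-limited, so height = 2448 × 1/2 ≈ 1224.00 px.
Resizing to 3788 px wide multiplies everything by 1.5474: 1224.00 → 1894.00 px.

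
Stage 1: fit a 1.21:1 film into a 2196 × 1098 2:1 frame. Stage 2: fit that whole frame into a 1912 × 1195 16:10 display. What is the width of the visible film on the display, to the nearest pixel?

Inside the 2196×1098 canvas the film is height-limited at 1328.58 × 1098.00.
2:1 in 1912×1195: fills the width, so the intermediate becomes 1912.00 × 956.00 — a scale of ×0.8707.
So the film's width is 1328.58 × 0.8707 ≈ 1156.76.

1157 px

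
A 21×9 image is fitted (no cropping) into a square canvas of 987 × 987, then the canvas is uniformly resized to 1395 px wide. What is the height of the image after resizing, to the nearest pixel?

At 987×987 the image is width-limited, so height = 987 × 9/21 ≈ 423.00 px.
The frame scales by 1395/987 = 1.4134; 423.00 × 1.4134 ≈ 597.86 px.

598 px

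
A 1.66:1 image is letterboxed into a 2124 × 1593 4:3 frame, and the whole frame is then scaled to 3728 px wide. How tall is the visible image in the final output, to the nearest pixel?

2246 px

In the 2124×1593 frame the image fills the width: height = 2124 / 1.660 ≈ 1279.52 px.
Resizing to 3728 px wide multiplies everything by 1.7552: 1279.52 → 2245.78 px.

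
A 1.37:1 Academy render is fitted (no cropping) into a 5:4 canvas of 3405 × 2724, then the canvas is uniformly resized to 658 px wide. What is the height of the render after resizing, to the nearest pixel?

480 px

In the 3405×2724 frame the render fills the width: height = 3405 / 1.370 ≈ 2485.40 px.
The frame scales by 658/3405 = 0.1932; 2485.40 × 0.1932 ≈ 480.29 px.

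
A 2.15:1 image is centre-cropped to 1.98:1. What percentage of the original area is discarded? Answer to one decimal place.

7.9%

The height stays; only width is cut (since 1.98:1 is narrower than 2.15:1).
(1.980)/(2.150) ≈ 0.921 of the area survives, leaving 7.91% discarded.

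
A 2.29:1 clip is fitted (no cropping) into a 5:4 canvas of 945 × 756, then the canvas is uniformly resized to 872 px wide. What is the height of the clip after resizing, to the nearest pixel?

At 945×756 the clip is width-limited, so height = 945 / 2.290 ≈ 412.66 px.
Resizing to 872 px wide multiplies everything by 0.9228: 412.66 → 380.79 px.

381 px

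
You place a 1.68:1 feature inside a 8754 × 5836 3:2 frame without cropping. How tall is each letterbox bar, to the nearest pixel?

313 px

1.68:1 (1.680) > 3:2 (1.500), so the feature fills the width.
Content height = 8754 / 1.680 ≈ 5210.71 px.
Leftover height: 5836 − 5210.71 = 625.29 px → 312.64 each side.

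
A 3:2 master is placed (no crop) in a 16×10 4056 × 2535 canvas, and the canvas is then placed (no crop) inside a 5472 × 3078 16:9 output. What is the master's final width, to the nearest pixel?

First fit — 3:2 into 4056×2535 spans the height: 3802.50 × 2535.00.
Second fit — the 16×10 canvas into 5472×3078 spans the height: 4924.80 × 3078.00 (×1.2142 from 4056×2535).
Applying the same ×1.2142: 3802.50 → 4617.00.

4617 px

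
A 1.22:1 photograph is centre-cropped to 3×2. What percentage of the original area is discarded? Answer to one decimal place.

The width stays; only height is cut (since 3×2 is wider than 1.22:1).
Area ratio = (1.220)/(1.500) = 81.33%; the remaining 18.67% is cropped out.

18.7%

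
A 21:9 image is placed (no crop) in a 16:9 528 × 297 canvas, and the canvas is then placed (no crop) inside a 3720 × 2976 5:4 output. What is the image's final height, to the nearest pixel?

21:9 in 528×297: fills the width, so the image is 528.00 × 226.29.
16:9 in 3720×2976: fills the width, so the intermediate becomes 3720.00 × 2092.50 — a scale of ×7.0455.
Applying the same ×7.0455: 226.29 → 1594.29.

1594 px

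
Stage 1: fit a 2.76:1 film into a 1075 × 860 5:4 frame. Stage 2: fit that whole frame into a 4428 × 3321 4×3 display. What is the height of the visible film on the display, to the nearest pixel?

1504 px

First fit — 2.76:1 into 1075×860 spans the width: 1075.00 × 389.49.
Second fit — the 5:4 canvas into 4428×3321 spans the height: 4151.25 × 3321.00 (×3.8616 from 1075×860).
Applying the same ×3.8616: 389.49 → 1504.08.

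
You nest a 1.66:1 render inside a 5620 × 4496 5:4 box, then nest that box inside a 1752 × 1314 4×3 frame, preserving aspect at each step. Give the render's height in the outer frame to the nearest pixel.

989 px

First fit — 1.66:1 into 5620×4496 spans the width: 5620.00 × 3385.54.
The 5:4 canvas is height-limited in 1752×1314, giving 1642.50 × 1314.00; scale factor 0.2923.
Applying the same ×0.2923: 3385.54 → 989.46.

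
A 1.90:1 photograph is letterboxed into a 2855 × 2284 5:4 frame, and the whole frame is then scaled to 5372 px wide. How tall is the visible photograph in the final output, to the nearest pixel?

Fitted into 2855×2284, the photograph spans the width; its height is 2855 / 1.900 ≈ 1502.63 px.
Scaling 2855 → 5372 is ×1.8816, so the height becomes 1502.63 × 1.8816 ≈ 2827.37 px.

2827 px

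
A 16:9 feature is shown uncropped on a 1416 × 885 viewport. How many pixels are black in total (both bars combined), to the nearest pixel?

125316 pixels

16:9 is wider than 16×10, so it spans the full width.
The feature is 1416 × 9/16 ≈ 796.5000 px tall.
885 − 796.5000 = 88.5000 px of bars.
Bar area = 88.5000 × 1416 ≈ 125316 px.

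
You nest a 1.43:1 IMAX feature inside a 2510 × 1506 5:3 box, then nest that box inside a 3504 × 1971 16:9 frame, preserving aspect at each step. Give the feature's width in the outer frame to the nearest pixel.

Inside the 2510×1506 canvas the feature is height-limited at 2153.58 × 1506.00.
The 5:3 canvas is height-limited in 3504×1971, giving 3285.00 × 1971.00; scale factor 1.3088.
So the feature's width is 2153.58 × 1.3088 ≈ 2818.53.

2819 px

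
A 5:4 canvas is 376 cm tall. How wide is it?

470 cm

Width = 376 / 4 × 5 = 470.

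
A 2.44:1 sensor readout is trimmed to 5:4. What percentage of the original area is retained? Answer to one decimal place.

51.2%

5:4 is narrower than 2.44:1, so the crop keeps the full height and trims the width.
(1.250)/(2.440) ≈ 0.512 of the area survives.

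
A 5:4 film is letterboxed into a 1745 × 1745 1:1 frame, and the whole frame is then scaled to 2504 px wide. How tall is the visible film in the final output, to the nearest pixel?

At 1745×1745 the film is width-limited, so height = 1745 × 4/5 ≈ 1396.00 px.
The frame scales by 2504/1745 = 1.4350; 1396.00 × 1.4350 ≈ 2003.20 px.

2003 px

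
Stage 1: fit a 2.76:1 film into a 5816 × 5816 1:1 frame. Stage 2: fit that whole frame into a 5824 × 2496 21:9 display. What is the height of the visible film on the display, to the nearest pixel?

904 px

First fit — 2.76:1 into 5816×5816 spans the width: 5816.00 × 2107.25.
Second fit — the 1:1 canvas into 5824×2496 spans the height: 2496.00 × 2496.00 (×0.4292 from 5816×5816).
So the film's height is 2107.25 × 0.4292 ≈ 904.35.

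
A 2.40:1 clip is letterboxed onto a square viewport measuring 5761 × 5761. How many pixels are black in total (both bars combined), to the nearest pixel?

19360321 pixels

2.40:1 (2.400) > square (1.000), so the clip fills the width.
That makes the image 2400.4167 px tall (5761 / 2.400).
Leftover height: 5761 − 2400.4167 = 3360.5833 px.
Bar area = 3360.5833 × 5761 ≈ 19360321 px.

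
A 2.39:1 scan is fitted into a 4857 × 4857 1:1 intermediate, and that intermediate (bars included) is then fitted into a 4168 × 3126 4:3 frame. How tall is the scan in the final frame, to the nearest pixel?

Inside the 4857×4857 canvas the scan is width-limited at 4857.00 × 2032.22.
Second fit — the 1:1 canvas into 4168×3126 spans the height: 3126.00 × 3126.00 (×0.6436 from 4857×4857).
So the scan's height is 2032.22 × 0.6436 ≈ 1307.95.

1308 px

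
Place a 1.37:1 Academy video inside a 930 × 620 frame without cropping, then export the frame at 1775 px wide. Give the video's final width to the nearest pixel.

1621 px

Fitted into 930×620, the video spans the height; its width is 620 × 1.370 ≈ 849.40 px.
The frame scales by 1775/930 = 1.9086; 849.40 × 1.9086 ≈ 1621.17 px.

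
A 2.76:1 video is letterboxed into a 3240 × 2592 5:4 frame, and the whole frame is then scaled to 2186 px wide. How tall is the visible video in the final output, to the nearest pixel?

792 px

Fitted into 3240×2592, the video spans the width; its height is 3240 / 2.760 ≈ 1173.91 px.
Resizing to 2186 px wide multiplies everything by 0.6747: 1173.91 → 792.03 px.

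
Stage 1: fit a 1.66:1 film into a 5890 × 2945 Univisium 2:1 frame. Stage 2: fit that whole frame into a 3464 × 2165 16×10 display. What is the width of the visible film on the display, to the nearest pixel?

2875 px

First fit — 1.66:1 into 5890×2945 spans the height: 4888.70 × 2945.00.
Univisium 2:1 in 3464×2165: fills the width, so the intermediate becomes 3464.00 × 1732.00 — a scale of ×0.5881.
Applying the same ×0.5881: 4888.70 → 2875.12.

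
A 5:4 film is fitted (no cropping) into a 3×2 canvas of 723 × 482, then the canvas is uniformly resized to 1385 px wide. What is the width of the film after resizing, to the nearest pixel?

Fitted into 723×482, the film spans the height; its width is 482 × 5/4 ≈ 602.50 px.
Scaling 723 → 1385 is ×1.9156, so the width becomes 602.50 × 1.9156 ≈ 1154.17 px.

1154 px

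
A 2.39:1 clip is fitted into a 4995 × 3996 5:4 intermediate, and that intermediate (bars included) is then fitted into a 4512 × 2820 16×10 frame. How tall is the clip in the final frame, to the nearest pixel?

1475 px

Inside the 4995×3996 canvas the clip is width-limited at 4995.00 × 2089.96.
The 5:4 canvas is height-limited in 4512×2820, giving 3525.00 × 2820.00; scale factor 0.7057.
So the clip's height is 2089.96 × 0.7057 ≈ 1474.90.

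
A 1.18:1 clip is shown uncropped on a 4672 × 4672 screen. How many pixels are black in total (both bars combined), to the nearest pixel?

3329631 pixels

Since 1.180 > 1.000, the clip is width-limited.
Content height = 4672 / 1.180 ≈ 3959.3220 px.
Leftover height: 4672 − 3959.3220 = 712.6780 px.
That's 712.6780 × 4672 ≈ 3329631 black pixels.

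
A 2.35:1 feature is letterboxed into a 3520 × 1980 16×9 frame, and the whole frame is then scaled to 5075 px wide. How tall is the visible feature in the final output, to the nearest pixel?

2160 px

At 3520×1980 the feature is width-limited, so height = 3520 / 2.350 ≈ 1497.87 px.
Resizing to 5075 px wide multiplies everything by 1.4418: 1497.87 → 2159.57 px.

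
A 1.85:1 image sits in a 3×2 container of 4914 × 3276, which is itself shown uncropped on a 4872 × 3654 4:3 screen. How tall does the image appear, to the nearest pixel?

1.85:1 in 4914×3276: fills the width, so the image is 4914.00 × 2656.22.
3×2 in 4872×3654: fills the width, so the intermediate becomes 4872.00 × 3248.00 — a scale of ×0.9915.
Applying the same ×0.9915: 2656.22 → 2633.51.

2634 px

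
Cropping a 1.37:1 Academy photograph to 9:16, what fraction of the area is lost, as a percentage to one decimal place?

9:16 is narrower than 1.37:1 Academy, so the crop keeps the full height and trims the width.
(0.562)/(1.370) ≈ 0.411 of the area survives, leaving 58.94% discarded.

58.9%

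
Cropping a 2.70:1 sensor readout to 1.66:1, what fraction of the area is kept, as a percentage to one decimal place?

61.5%

1.66:1 is narrower than 2.70:1, so the crop keeps the full height and trims the width.
(1.660)/(2.700) ≈ 0.615 of the area survives.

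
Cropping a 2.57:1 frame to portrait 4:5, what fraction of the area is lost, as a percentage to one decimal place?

68.9%

portrait 4:5 is narrower than 2.57:1, so the crop keeps the full height and trims the width.
(0.800)/(2.570) ≈ 0.311 of the area survives, leaving 68.87% discarded.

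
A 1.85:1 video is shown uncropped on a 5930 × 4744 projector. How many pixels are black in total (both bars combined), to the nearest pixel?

9123866 pixels

1.85:1 (1.850) > 5:4 (1.250), so the video fills the width.
The video is 5930 / 1.850 ≈ 3205.4054 px tall.
4744 − 3205.4054 = 1538.5946 px of bars.
That's 1538.5946 × 5930 ≈ 9123866 black pixels.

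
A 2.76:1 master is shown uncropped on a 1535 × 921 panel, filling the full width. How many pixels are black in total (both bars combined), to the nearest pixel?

Content height = 1535 / 2.760 ≈ 556.1594 px.
Leftover height: 921 − 556.1594 = 364.8406 px.
That's 364.8406 × 1535 ≈ 560030 black pixels.

560030 pixels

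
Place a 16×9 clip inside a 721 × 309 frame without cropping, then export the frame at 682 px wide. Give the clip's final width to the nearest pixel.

Fitted into 721×309, the clip spans the height; its width is 309 × 16/9 ≈ 549.33 px.
The frame scales by 682/721 = 0.9459; 549.33 × 0.9459 ≈ 519.62 px.

520 px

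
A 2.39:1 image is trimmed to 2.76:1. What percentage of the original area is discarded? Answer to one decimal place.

2.76:1 is wider than 2.39:1, so the crop keeps the full width and trims the height.
(2.390)/(2.760) ≈ 0.866 of the area survives, leaving 13.41% discarded.

13.4%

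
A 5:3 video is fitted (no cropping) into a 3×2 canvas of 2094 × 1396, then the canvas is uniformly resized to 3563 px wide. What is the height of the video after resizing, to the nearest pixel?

2138 px

Fitted into 2094×1396, the video spans the width; its height is 2094 × 3/5 ≈ 1256.40 px.
Resizing to 3563 px wide multiplies everything by 1.7015: 1256.40 → 2137.80 px.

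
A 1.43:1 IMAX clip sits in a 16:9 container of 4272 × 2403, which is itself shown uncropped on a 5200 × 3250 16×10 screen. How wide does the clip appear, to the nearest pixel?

Inside the 4272×2403 canvas the clip is height-limited at 3436.29 × 2403.00.
16:9 in 5200×3250: fills the width, so the intermediate becomes 5200.00 × 2925.00 — a scale of ×1.2172.
Applying the same ×1.2172: 3436.29 → 4182.75.

4183 px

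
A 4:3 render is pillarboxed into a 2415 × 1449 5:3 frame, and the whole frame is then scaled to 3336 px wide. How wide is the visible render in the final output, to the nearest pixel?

Fitted into 2415×1449, the render spans the height; its width is 1449 × 4/3 ≈ 1932.00 px.
The frame scales by 3336/2415 = 1.3814; 1932.00 × 1.3814 ≈ 2668.80 px.

2669 px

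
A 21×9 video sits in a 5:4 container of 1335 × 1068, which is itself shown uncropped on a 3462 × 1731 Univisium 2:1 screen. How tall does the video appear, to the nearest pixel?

Inside the 1335×1068 canvas the video is width-limited at 1335.00 × 572.14.
5:4 in 3462×1731: fills the height, so the intermediate becomes 2163.75 × 1731.00 — a scale of ×1.6208.
So the video's height is 572.14 × 1.6208 ≈ 927.32.

927 px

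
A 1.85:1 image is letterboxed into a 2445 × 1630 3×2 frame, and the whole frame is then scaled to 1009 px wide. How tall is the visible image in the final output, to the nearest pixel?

545 px

At 2445×1630 the image is width-limited, so height = 2445 / 1.850 ≈ 1321.62 px.
Resizing to 1009 px wide multiplies everything by 0.4127: 1321.62 → 545.41 px.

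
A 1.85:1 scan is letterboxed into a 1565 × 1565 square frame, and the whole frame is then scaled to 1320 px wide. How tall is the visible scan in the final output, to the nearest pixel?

In the 1565×1565 frame the scan fills the width: height = 1565 / 1.850 ≈ 845.95 px.
Resizing to 1320 px wide multiplies everything by 0.8435: 845.95 → 713.51 px.

714 px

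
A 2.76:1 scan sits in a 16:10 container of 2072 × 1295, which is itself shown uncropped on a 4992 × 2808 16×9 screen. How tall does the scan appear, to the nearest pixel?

1628 px

Inside the 2072×1295 canvas the scan is width-limited at 2072.00 × 750.72.
Second fit — the 16:10 canvas into 4992×2808 spans the height: 4492.80 × 2808.00 (×2.1683 from 2072×1295).
The scan scales with it: height 750.72 × 2.1683 ≈ 1627.83.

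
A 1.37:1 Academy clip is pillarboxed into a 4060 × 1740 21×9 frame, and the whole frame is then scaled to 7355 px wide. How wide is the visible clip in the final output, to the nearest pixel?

4318 px

Fitted into 4060×1740, the clip spans the height; its width is 1740 × 1.370 ≈ 2383.80 px.
The frame scales by 7355/4060 = 1.8116; 2383.80 × 1.8116 ≈ 4318.44 px.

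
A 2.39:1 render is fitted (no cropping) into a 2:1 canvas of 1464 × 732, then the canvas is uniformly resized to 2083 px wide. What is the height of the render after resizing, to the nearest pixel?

872 px

At 1464×732 the render is width-limited, so height = 1464 / 2.390 ≈ 612.55 px.
Resizing to 2083 px wide multiplies everything by 1.4228: 612.55 → 871.55 px.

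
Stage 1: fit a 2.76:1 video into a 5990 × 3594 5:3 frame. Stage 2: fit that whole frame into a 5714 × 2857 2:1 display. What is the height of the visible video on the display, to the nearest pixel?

1725 px

Inside the 5990×3594 canvas the video is width-limited at 5990.00 × 2170.29.
5:3 in 5714×2857: fills the height, so the intermediate becomes 4761.67 × 2857.00 — a scale of ×0.7949.
Applying the same ×0.7949: 2170.29 → 1725.24.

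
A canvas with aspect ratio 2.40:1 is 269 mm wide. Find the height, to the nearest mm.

Height = 269 / 2.400 = 112.08.

112 mm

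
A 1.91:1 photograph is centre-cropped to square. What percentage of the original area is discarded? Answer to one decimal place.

square is narrower than 1.91:1, so the crop keeps the full height and trims the width.
Area ratio = (1.000)/(1.910) = 52.36%; the remaining 47.64% is cropped out.

47.6%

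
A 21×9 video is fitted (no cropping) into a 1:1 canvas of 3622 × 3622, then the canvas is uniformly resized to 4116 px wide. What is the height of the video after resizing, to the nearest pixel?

In the 3622×3622 frame the video fills the width: height = 3622 × 9/21 ≈ 1552.29 px.
Scaling 3622 → 4116 is ×1.1364, so the height becomes 1552.29 × 1.1364 ≈ 1764.00 px.

1764 px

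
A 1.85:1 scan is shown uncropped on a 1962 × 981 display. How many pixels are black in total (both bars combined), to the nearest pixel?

144354 pixels

1.85:1 (1.850) < 2:1 (2.000), so the scan fills the height.
The scan is 981 × 1.850 ≈ 1814.8500 px wide.
Leftover width: 1962 − 1814.8500 = 147.1500 px.
That's 147.1500 × 981 ≈ 144354 black pixels.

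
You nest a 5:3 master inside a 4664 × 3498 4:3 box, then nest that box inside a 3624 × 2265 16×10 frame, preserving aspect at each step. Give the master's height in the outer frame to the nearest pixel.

5:3 in 4664×3498: fills the width, so the master is 4664.00 × 2798.40.
4:3 in 3624×2265: fills the height, so the intermediate becomes 3020.00 × 2265.00 — a scale of ×0.6475.
The master scales with it: height 2798.40 × 0.6475 ≈ 1812.00.

1812 px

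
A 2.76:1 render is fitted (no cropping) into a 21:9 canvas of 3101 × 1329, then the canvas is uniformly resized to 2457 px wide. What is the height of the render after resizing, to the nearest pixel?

890 px

In the 3101×1329 frame the render fills the width: height = 3101 / 2.760 ≈ 1123.55 px.
The frame scales by 2457/3101 = 0.7923; 1123.55 × 0.7923 ≈ 890.22 px.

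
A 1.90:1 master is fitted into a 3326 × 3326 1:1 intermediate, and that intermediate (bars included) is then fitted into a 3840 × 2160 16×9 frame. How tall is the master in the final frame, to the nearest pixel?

1137 px

First fit — 1.90:1 into 3326×3326 spans the width: 3326.00 × 1750.53.
Second fit — the 1:1 canvas into 3840×2160 spans the height: 2160.00 × 2160.00 (×0.6494 from 3326×3326).
So the master's height is 1750.53 × 0.6494 ≈ 1136.84.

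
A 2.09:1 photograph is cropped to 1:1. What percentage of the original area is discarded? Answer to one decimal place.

52.2%

The height stays; only width is cut (since 1:1 is narrower than 2.09:1).
Fraction kept = (1.000)/(2.090) ≈ 47.85%, so 52.15% is lost.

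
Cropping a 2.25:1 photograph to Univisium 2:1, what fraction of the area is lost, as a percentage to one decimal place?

11.1%

The height stays; only width is cut (since Univisium 2:1 is narrower than 2.25:1).
(2.000)/(2.250) ≈ 0.889 of the area survives, leaving 11.11% discarded.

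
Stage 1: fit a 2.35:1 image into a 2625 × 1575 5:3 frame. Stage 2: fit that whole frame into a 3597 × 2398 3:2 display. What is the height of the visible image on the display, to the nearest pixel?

1531 px

Inside the 2625×1575 canvas the image is width-limited at 2625.00 × 1117.02.
Second fit — the 5:3 canvas into 3597×2398 spans the width: 3597.00 × 2158.20 (×1.3703 from 2625×1575).
So the image's height is 1117.02 × 1.3703 ≈ 1530.64.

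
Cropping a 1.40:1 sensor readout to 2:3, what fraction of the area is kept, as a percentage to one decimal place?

Going from 1.40:1 to 2:3 means cutting width while keeping height.
Area ratio = (0.667)/(1.400) = 47.62% retained.

47.6%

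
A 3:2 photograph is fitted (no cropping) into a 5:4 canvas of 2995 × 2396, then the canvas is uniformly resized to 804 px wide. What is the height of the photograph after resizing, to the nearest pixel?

Fitted into 2995×2396, the photograph spans the width; its height is 2995 × 2/3 ≈ 1996.67 px.
Resizing to 804 px wide multiplies everything by 0.2684: 1996.67 → 536.00 px.

536 px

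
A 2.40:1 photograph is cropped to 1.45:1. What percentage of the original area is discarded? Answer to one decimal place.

39.6%

Going from 2.40:1 to 1.45:1 means cutting width while keeping height.
(1.450)/(2.400) ≈ 0.604 of the area survives, leaving 39.58% discarded.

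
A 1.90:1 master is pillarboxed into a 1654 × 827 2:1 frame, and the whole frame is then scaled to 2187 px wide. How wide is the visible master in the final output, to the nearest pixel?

In the 1654×827 frame the master fills the height: width = 827 × 1.900 ≈ 1571.30 px.
The frame scales by 2187/1654 = 1.3222; 1571.30 × 1.3222 ≈ 2077.65 px.

2078 px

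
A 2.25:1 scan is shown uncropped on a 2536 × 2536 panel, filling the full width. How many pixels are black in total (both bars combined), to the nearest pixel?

That makes the image 1127.1111 px tall (2536 / 2.250).
Leftover height: 2536 − 1127.1111 = 1408.8889 px.
Bar area = 1408.8889 × 2536 ≈ 3572942 px.

3572942 pixels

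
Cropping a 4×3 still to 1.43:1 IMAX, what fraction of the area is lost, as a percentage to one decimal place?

6.8%

1.43:1 IMAX is wider than 4×3, so the crop keeps the full width and trims the height.
Area ratio = (1.333)/(1.430) = 93.24%; the remaining 6.76% is cropped out.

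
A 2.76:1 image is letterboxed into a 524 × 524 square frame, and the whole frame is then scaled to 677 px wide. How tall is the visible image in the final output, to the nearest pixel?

245 px

Fitted into 524×524, the image spans the width; its height is 524 / 2.760 ≈ 189.86 px.
The frame scales by 677/524 = 1.2920; 189.86 × 1.2920 ≈ 245.29 px.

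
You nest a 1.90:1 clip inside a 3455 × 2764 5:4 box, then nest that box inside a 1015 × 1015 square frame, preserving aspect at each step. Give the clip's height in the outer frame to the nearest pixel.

534 px

1.90:1 in 3455×2764: fills the width, so the clip is 3455.00 × 1818.42.
Second fit — the 5:4 canvas into 1015×1015 spans the width: 1015.00 × 812.00 (×0.2938 from 3455×2764).
Applying the same ×0.2938: 1818.42 → 534.21.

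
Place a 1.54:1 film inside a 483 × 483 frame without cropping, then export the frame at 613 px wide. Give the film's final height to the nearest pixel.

398 px

At 483×483 the film is width-limited, so height = 483 / 1.540 ≈ 313.64 px.
Scaling 483 → 613 is ×1.2692, so the height becomes 313.64 × 1.2692 ≈ 398.05 px.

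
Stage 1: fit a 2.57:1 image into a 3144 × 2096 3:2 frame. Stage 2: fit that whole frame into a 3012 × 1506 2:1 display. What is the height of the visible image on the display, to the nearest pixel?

Inside the 3144×2096 canvas the image is width-limited at 3144.00 × 1223.35.
3:2 in 3012×1506: fills the height, so the intermediate becomes 2259.00 × 1506.00 — a scale of ×0.7185.
So the image's height is 1223.35 × 0.7185 ≈ 878.99.

879 px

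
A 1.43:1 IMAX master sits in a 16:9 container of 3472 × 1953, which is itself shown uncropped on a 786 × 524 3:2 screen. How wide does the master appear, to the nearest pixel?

First fit — 1.43:1 IMAX into 3472×1953 spans the height: 2792.79 × 1953.00.
Second fit — the 16:9 canvas into 786×524 spans the width: 786.00 × 442.12 (×0.2264 from 3472×1953).
So the master's width is 2792.79 × 0.2264 ≈ 632.24.

632 px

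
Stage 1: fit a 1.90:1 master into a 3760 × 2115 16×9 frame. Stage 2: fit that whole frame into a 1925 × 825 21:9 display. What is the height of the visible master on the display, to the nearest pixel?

772 px

1.90:1 in 3760×2115: fills the width, so the master is 3760.00 × 1978.95.
16×9 in 1925×825: fills the height, so the intermediate becomes 1466.67 × 825.00 — a scale of ×0.3901.
The master scales with it: height 1978.95 × 0.3901 ≈ 771.93.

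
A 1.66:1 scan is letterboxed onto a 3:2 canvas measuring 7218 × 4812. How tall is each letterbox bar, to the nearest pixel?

1.66:1 is wider than 3:2, so it spans the full width.
Content height = 7218 / 1.660 ≈ 4348.19 px.
4812 − 4348.19 = 463.81 px of bars (231.90 each).

232 px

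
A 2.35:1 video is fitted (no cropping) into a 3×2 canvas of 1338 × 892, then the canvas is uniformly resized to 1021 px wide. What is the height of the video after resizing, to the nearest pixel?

434 px

At 1338×892 the video is width-limited, so height = 1338 / 2.350 ≈ 569.36 px.
The frame scales by 1021/1338 = 0.7631; 569.36 × 0.7631 ≈ 434.47 px.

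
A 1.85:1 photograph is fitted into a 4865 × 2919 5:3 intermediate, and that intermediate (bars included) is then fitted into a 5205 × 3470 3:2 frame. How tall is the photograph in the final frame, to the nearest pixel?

2814 px

First fit — 1.85:1 into 4865×2919 spans the width: 4865.00 × 2629.73.
The 5:3 canvas is width-limited in 5205×3470, giving 5205.00 × 3123.00; scale factor 1.0699.
Applying the same ×1.0699: 2629.73 → 2813.51.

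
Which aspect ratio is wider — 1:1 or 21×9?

1 and 21×9 = 2.333; 2.333 > 1.

21×9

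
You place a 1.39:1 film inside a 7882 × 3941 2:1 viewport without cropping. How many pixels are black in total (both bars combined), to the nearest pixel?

Since 1.390 < 2.000, the film is height-limited.
Content width = 3941 × 1.390 ≈ 5477.9900 px.
7882 − 5477.9900 = 2404.0100 px of bars.
Across the 3941-px span: 2404.0100 × 3941 ≈ 9474203 px.

9474203 pixels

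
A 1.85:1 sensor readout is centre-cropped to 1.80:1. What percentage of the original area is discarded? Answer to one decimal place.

The height stays; only width is cut (since 1.80:1 is narrower than 1.85:1).
Area ratio = (1.800)/(1.850) = 97.30%; the remaining 2.70% is cropped out.

2.7%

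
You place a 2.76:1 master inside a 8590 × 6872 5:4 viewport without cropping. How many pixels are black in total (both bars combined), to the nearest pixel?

32295661 pixels

2.76:1 is wider than 5:4, so it spans the full width.
Content height = 8590 / 2.760 ≈ 3112.3188 px.
Black = 6872 − 3112.3188 = 3759.6812 px.
Bar area = 3759.6812 × 8590 ≈ 32295661 px.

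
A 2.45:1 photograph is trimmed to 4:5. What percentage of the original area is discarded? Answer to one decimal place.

Going from 2.45:1 to 4:5 means cutting width while keeping height.
Area ratio = (0.800)/(2.450) = 32.65%; the remaining 67.35% is cropped out.

67.3%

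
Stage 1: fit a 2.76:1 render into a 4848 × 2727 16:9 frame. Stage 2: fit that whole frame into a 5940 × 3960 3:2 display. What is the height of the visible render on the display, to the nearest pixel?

2152 px

Inside the 4848×2727 canvas the render is width-limited at 4848.00 × 1756.52.
Second fit — the 16:9 canvas into 5940×3960 spans the width: 5940.00 × 3341.25 (×1.2252 from 4848×2727).
The render scales with it: height 1756.52 × 1.2252 ≈ 2152.17.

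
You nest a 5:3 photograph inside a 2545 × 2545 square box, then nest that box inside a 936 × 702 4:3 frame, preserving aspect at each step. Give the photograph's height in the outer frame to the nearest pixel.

421 px

5:3 in 2545×2545: fills the width, so the photograph is 2545.00 × 1527.00.
square in 936×702: fills the height, so the intermediate becomes 702.00 × 702.00 — a scale of ×0.2758.
The photograph scales with it: height 1527.00 × 0.2758 ≈ 421.20.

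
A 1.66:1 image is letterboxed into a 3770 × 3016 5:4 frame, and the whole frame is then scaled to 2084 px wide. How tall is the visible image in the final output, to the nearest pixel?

1255 px

Fitted into 3770×3016, the image spans the width; its height is 3770 / 1.660 ≈ 2271.08 px.
Resizing to 2084 px wide multiplies everything by 0.5528: 2271.08 → 1255.42 px.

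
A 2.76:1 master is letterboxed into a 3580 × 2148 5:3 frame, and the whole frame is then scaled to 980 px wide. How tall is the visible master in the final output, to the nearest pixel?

355 px

At 3580×2148 the master is width-limited, so height = 3580 / 2.760 ≈ 1297.10 px.
Resizing to 980 px wide multiplies everything by 0.2737: 1297.10 → 355.07 px.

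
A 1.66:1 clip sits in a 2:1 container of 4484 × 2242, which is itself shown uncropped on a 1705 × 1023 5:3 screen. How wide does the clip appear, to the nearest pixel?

1415 px

1.66:1 in 4484×2242: fills the height, so the clip is 3721.72 × 2242.00.
The 2:1 canvas is width-limited in 1705×1023, giving 1705.00 × 852.50; scale factor 0.3802.
So the clip's width is 3721.72 × 0.3802 ≈ 1415.15.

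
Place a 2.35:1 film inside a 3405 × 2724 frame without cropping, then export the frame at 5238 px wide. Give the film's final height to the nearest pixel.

2229 px

Fitted into 3405×2724, the film spans the width; its height is 3405 / 2.350 ≈ 1448.94 px.
Resizing to 5238 px wide multiplies everything by 1.5383: 1448.94 → 2228.94 px.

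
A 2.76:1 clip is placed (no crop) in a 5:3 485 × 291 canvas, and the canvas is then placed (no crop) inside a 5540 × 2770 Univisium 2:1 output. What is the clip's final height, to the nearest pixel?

1673 px

Inside the 485×291 canvas the clip is width-limited at 485.00 × 175.72.
5:3 in 5540×2770: fills the height, so the intermediate becomes 4616.67 × 2770.00 — a scale of ×9.5189.
The clip scales with it: height 175.72 × 9.5189 ≈ 1672.71.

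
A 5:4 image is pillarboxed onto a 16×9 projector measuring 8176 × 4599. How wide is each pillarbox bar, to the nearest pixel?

Since 1.250 < 1.778, the image is height-limited.
That makes the image 5748.75 px wide (4599 × 5/4).
Black = 8176 − 5748.75 = 2427.25 px, or 1213.62 per bar.

1214 px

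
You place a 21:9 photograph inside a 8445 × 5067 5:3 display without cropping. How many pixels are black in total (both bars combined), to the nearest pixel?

21:9 (2.333) > 5:3 (1.667), so the photograph fills the width.
The photograph is 8445 × 9/21 ≈ 3619.2857 px tall.
Leftover height: 5067 − 3619.2857 = 1447.7143 px.
Across the 8445-px span: 1447.7143 × 8445 ≈ 12225947 px.

12225947 pixels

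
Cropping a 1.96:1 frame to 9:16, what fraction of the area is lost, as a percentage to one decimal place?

71.3%

Going from 1.96:1 to 9:16 means cutting width while keeping height.
Area ratio = (0.562)/(1.960) = 28.70%; the remaining 71.30% is cropped out.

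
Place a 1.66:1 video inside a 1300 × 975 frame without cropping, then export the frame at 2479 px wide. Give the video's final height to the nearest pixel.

1493 px

In the 1300×975 frame the video fills the width: height = 1300 / 1.660 ≈ 783.13 px.
Resizing to 2479 px wide multiplies everything by 1.9069: 783.13 → 1493.37 px.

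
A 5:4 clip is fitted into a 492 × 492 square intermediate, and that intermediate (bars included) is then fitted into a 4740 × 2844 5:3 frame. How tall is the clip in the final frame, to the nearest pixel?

2275 px

5:4 in 492×492: fills the width, so the clip is 492.00 × 393.60.
square in 4740×2844: fills the height, so the intermediate becomes 2844.00 × 2844.00 — a scale of ×5.7805.
So the clip's height is 393.60 × 5.7805 ≈ 2275.20.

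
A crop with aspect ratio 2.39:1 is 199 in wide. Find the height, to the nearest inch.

199 / 2.390 = 83.26.

83 in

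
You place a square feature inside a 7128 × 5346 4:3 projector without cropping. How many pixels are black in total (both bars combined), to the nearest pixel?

Since 1.000 < 1.333, the feature is height-limited.
The feature is 5346 × 1/1 ≈ 5346.0000 px wide.
Black = 7128 − 5346.0000 = 1782.0000 px.
Bar area = 1782.0000 × 5346 ≈ 9526572 px.

9526572 pixels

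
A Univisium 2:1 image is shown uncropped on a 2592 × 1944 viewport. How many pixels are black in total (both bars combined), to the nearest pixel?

Univisium 2:1 is wider than 4:3, so it spans the full width.
That makes the image 1296.0000 px tall (2592 × 1/2).
1944 − 1296.0000 = 648.0000 px of bars.
That's 648.0000 × 2592 ≈ 1679616 black pixels.

1679616 pixels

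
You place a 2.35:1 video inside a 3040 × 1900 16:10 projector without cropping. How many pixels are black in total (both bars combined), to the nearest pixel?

1843404 pixels

Since 2.350 > 1.600, the video is width-limited.
Content height = 3040 / 2.350 ≈ 1293.6170 px.
1900 − 1293.6170 = 606.3830 px of bars.
Bar area = 606.3830 × 3040 ≈ 1843404 px.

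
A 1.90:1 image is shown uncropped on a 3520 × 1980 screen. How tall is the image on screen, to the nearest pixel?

1.90:1 (1.900) > 16:9 (1.778), so the image fills the width.
Content height = 3520 / 1.900 ≈ 1852.63 px.

1853 px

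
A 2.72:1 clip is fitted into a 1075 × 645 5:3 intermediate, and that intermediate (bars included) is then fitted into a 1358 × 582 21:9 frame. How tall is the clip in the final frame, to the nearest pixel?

357 px

2.72:1 in 1075×645: fills the width, so the clip is 1075.00 × 395.22.
5:3 in 1358×582: fills the height, so the intermediate becomes 970.00 × 582.00 — a scale of ×0.9023.
The clip scales with it: height 395.22 × 0.9023 ≈ 356.62.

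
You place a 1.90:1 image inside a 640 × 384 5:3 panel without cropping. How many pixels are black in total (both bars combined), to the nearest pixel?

30181 pixels

Since 1.900 > 1.667, the image is width-limited.
That makes the image 336.8421 px tall (640 / 1.900).
384 − 336.8421 = 47.1579 px of bars.
That's 47.1579 × 640 ≈ 30181 black pixels.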